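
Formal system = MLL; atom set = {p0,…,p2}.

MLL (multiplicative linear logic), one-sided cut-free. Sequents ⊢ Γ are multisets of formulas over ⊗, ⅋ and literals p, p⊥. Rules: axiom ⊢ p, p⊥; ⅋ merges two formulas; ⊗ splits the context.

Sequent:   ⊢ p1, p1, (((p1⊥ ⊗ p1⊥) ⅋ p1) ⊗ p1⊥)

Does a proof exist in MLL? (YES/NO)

Derivation (root first):
[⊗]  ⊢ p1, p1, (((p1⊥ ⊗ p1⊥) ⅋ p1) ⊗ p1⊥)
  [⅋]  ⊢ p1, ((p1⊥ ⊗ p1⊥) ⅋ p1)
    [⊗]  ⊢ p1, p1, (p1⊥ ⊗ p1⊥)
      [Ax]  ⊢ p1, p1⊥
      [Ax]  ⊢ p1, p1⊥
  [Ax]  ⊢ p1, p1⊥

Result: YES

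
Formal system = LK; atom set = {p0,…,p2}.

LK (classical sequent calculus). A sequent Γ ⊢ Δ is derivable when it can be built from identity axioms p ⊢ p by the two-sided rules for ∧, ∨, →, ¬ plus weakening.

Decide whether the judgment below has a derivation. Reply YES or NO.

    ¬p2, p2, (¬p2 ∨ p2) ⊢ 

Proof tree:
[∨L] ¬p2, p2, (¬p2 ∨ p2) ⊢ 
  [¬L] p2, ¬p2 ⊢ 
    [Ax] p2 ⊢ p2
  [WL] p2, ¬p2, p2 ⊢ 
    [¬L] p2, ¬p2 ⊢ 
      [Ax] p2 ⊢ p2

Result: YES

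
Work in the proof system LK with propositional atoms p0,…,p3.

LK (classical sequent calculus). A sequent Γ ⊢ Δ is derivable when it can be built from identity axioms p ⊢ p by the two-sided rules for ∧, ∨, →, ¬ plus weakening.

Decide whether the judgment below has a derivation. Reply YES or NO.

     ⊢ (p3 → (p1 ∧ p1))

Search for a countermodel by truth-table:
  v=0000: Γ:[] Δ:[(p3 → (p1 ∧ p1))=T] refutes=False
  v=0001: Γ:[] Δ:[(p3 → (p1 ∧ p1))=F] refutes=True  ← countermodel

Result: NO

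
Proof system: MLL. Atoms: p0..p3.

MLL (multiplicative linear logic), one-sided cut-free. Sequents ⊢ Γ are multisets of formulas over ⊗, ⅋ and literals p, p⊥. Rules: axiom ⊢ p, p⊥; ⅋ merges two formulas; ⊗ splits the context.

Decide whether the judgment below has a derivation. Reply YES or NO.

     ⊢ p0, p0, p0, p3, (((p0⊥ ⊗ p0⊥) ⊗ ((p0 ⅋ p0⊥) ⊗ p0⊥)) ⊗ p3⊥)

Derivation trace:
[⊗]  ⊢ p0, p0, p0, p3, (((p0⊥ ⊗ p0⊥) ⊗ ((p0 ⅋ p0⊥) ⊗ p0⊥)) ⊗ p3⊥)
  [⊗]  ⊢ p0, p0, p0, ((p0⊥ ⊗ p0⊥) ⊗ ((p0 ⅋ p0⊥) ⊗ p0⊥))
    [⊗]  ⊢ p0, p0, (p0⊥ ⊗ p0⊥)
      [Ax]  ⊢ p0, p0⊥
      [Ax]  ⊢ p0, p0⊥
    [⊗]  ⊢ p0, ((p0 ⅋ p0⊥) ⊗ p0⊥)
      [⅋]  ⊢ (p0 ⅋ p0⊥)
        [Ax]  ⊢ p0, p0⊥
      [Ax]  ⊢ p0, p0⊥
  [Ax]  ⊢ p3, p3⊥

Result: YES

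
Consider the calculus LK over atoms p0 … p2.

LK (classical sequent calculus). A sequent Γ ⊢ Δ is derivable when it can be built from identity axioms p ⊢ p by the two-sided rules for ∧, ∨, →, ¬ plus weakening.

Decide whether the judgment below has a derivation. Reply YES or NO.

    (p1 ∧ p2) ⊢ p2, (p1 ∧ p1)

Derivation (root first):
[∧L] (p1 ∧ p2) ⊢ p2, (p1 ∧ p1)
  [∧R] p1, p2 ⊢ p2, (p1 ∧ p1)
    [WR] p2 ⊢ p2, p1
      [Ax] p2 ⊢ p2
    [Ax] p1 ⊢ p1

Result: YES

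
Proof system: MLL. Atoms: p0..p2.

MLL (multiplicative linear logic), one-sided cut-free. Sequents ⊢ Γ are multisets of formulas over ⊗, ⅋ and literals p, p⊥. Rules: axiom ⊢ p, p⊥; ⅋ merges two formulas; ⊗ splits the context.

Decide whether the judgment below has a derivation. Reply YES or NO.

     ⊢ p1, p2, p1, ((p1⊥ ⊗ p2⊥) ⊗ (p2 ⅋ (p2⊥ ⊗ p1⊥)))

Derivation (root first):
[⊗]  ⊢ p1, p2, p1, ((p1⊥ ⊗ p2⊥) ⊗ (p2 ⅋ (p2⊥ ⊗ p1⊥)))
  [⊗]  ⊢ p1, p2, (p1⊥ ⊗ p2⊥)
    [Ax]  ⊢ p1, p1⊥
    [Ax]  ⊢ p2, p2⊥
  [⅋]  ⊢ p1, (p2 ⅋ (p2⊥ ⊗ p1⊥))
    [⊗]  ⊢ p2, p1, (p2⊥ ⊗ p1⊥)
      [Ax]  ⊢ p2, p2⊥
      [Ax]  ⊢ p1, p1⊥

Result: YES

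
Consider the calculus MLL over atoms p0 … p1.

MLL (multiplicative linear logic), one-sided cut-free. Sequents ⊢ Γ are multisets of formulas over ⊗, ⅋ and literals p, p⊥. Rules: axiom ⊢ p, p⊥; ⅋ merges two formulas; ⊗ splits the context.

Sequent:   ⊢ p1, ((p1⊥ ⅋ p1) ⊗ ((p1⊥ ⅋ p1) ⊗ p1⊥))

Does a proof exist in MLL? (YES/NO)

Proof tree:
[⊗]  ⊢ p1, ((p1⊥ ⅋ p1) ⊗ ((p1⊥ ⅋ p1) ⊗ p1⊥))
  [⅋]  ⊢ (p1⊥ ⅋ p1)
    [Ax]  ⊢ p1, p1⊥
  [⊗]  ⊢ p1, ((p1⊥ ⅋ p1) ⊗ p1⊥)
    [⅋]  ⊢ (p1⊥ ⅋ p1)
      [Ax]  ⊢ p1, p1⊥
    [Ax]  ⊢ p1, p1⊥

Result: YES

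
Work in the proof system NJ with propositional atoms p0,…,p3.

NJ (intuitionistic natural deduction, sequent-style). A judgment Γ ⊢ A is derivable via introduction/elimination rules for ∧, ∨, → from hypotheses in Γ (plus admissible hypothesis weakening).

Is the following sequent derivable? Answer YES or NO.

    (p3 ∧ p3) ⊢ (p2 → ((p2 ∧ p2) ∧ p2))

Proof tree:
[→I] (p3 ∧ p3) ⊢ (p2 → ((p2 ∧ p2) ∧ p2))
  [∧I] p2, (p3 ∧ p3) ⊢ ((p2 ∧ p2) ∧ p2)
    [∧I] p2, (p3 ∧ p3) ⊢ (p2 ∧ p2)
      [Wk] p2, (p3 ∧ p3) ⊢ p2
        [Ax] p2 ⊢ p2
      [Wk] p2, (p3 ∧ p3) ⊢ p2
        [Ax] p2 ⊢ p2
    [Wk] p2, (p3 ∧ p3) ⊢ p2
      [Ax] p2 ⊢ p2

Result: YES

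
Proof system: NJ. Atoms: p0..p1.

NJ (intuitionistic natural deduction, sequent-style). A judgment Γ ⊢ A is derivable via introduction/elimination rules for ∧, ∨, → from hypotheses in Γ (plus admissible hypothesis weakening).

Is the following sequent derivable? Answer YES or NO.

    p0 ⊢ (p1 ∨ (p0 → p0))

Derivation (root first):
[∨I₂] p0 ⊢ (p1 ∨ (p0 → p0))
  [Wk] p0 ⊢ (p0 → p0)
    [→I]  ⊢ (p0 → p0)
      [Ax] p0 ⊢ p0

Result: YES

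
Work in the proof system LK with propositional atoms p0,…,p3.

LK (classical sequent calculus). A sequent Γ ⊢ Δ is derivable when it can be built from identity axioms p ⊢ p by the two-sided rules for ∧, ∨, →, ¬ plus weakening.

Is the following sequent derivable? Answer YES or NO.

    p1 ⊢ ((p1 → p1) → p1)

Proof tree:
[→R] p1 ⊢ ((p1 → p1) → p1)
  [→L] p1, (p1 → p1) ⊢ p1
    [Ax] p1 ⊢ p1
    [Ax] p1 ⊢ p1

Result: YES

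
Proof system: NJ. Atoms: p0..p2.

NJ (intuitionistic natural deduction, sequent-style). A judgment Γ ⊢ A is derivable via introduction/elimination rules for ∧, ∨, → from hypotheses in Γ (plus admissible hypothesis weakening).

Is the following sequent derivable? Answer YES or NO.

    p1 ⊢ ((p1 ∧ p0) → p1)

Derivation (root first):
[→I] p1 ⊢ ((p1 ∧ p0) → p1)
  [Wk] p1, (p1 ∧ p0) ⊢ p1
    [Ax] p1 ⊢ p1

Result: YES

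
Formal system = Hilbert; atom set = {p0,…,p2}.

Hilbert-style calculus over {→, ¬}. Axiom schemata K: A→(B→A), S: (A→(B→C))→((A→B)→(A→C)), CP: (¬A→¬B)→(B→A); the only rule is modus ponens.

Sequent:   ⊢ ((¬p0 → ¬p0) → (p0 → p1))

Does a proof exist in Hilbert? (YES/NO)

Enumerate valuations to refute Γ ⊢ Δ:
  v=000: Γ:[] Δ:[((¬p0 → ¬p0) → (p0 → p1))=T] refutes=False
  v=001: Γ:[] Δ:[((¬p0 → ¬p0) → (p0 → p1))=T] refutes=False
  v=010: Γ:[] Δ:[((¬p0 → ¬p0) → (p0 → p1))=T] refutes=False
  v=011: Γ:[] Δ:[((¬p0 → ¬p0) → (p0 → p1))=T] refutes=False
  v=100: Γ:[] Δ:[((¬p0 → ¬p0) → (p0 → p1))=F] refutes=True  ← countermodel

Result: NO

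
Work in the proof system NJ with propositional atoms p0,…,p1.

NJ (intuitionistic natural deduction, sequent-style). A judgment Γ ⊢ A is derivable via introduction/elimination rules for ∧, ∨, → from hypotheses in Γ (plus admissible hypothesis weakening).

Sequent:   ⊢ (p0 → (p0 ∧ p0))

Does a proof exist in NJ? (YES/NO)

Derivation trace:
[→I]  ⊢ (p0 → (p0 ∧ p0))
  [∧I] p0 ⊢ (p0 ∧ p0)
    [Ax] p0 ⊢ p0
    [Ax] p0 ⊢ p0

Result: YES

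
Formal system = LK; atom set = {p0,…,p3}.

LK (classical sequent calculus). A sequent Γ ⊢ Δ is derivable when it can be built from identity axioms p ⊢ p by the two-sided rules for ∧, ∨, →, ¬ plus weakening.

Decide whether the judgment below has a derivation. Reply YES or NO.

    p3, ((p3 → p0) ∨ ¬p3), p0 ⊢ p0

Derivation (root first):
[WL] p3, ((p3 → p0) ∨ ¬p3), p0 ⊢ p0
  [∨L] p3, ((p3 → p0) ∨ ¬p3) ⊢ p0
    [→L] p3, (p3 → p0) ⊢ p0
      [Ax] p3 ⊢ p3
      [Ax] p0 ⊢ p0
    [¬L] p3, ¬p3 ⊢ 
      [Ax] p3 ⊢ p3

Result: YES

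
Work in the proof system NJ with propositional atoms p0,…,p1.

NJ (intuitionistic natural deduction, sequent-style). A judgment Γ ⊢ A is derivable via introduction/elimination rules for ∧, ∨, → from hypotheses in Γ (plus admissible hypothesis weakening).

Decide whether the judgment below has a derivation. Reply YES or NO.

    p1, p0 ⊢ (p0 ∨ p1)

Derivation trace:
[Wk] p1, p0 ⊢ (p0 ∨ p1)
  [∨I₂] p1 ⊢ (p0 ∨ p1)
    [Ax] p1 ⊢ p1

Result: YES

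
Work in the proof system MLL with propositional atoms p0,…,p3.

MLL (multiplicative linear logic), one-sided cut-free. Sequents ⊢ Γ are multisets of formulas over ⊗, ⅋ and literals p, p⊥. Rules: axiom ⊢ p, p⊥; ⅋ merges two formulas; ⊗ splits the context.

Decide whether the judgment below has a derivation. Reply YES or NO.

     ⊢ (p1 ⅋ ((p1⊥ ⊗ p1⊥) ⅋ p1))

Derivation trace:
[⅋]  ⊢ (p1 ⅋ ((p1⊥ ⊗ p1⊥) ⅋ p1))
  [⅋]  ⊢ p1, ((p1⊥ ⊗ p1⊥) ⅋ p1)
    [⊗]  ⊢ p1, p1, (p1⊥ ⊗ p1⊥)
      [Ax]  ⊢ p1, p1⊥
      [Ax]  ⊢ p1, p1⊥

Result: YES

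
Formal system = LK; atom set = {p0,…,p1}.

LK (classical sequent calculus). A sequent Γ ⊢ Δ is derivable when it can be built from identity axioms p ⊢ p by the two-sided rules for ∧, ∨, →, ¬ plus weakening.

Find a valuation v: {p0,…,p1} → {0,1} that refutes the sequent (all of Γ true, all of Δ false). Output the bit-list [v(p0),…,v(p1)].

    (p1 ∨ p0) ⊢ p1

Truth-table refutation:
  v=00: Γ:[(p1 ∨ p0)=F] Δ:[p1=F] refutes=False
  v=01: Γ:[(p1 ∨ p0)=T] Δ:[p1=T] refutes=False
  v=10: Γ:[(p1 ∨ p0)=T] Δ:[p1=F] refutes=True  ← countermodel

Result: [1, 0]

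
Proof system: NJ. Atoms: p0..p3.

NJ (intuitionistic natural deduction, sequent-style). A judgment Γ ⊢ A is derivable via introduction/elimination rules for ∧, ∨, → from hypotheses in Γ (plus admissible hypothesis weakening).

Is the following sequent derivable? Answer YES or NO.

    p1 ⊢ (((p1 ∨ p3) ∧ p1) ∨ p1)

Derivation trace:
[∨I₁] p1 ⊢ (((p1 ∨ p3) ∧ p1) ∨ p1)
  [∧I] p1 ⊢ ((p1 ∨ p3) ∧ p1)
    [∨I₁] p1 ⊢ (p1 ∨ p3)
      [Ax] p1 ⊢ p1
    [Ax] p1 ⊢ p1

Result: YES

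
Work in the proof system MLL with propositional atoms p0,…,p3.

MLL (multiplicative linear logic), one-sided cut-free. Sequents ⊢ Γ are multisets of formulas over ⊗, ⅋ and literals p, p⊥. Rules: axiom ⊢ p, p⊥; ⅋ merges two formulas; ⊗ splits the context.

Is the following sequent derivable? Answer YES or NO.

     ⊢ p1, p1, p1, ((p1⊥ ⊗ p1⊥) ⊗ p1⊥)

Derivation trace:
[⊗]  ⊢ p1, p1, p1, ((p1⊥ ⊗ p1⊥) ⊗ p1⊥)
  [⊗]  ⊢ p1, p1, (p1⊥ ⊗ p1⊥)
    [Ax]  ⊢ p1, p1⊥
    [Ax]  ⊢ p1, p1⊥
  [Ax]  ⊢ p1, p1⊥

Result: YES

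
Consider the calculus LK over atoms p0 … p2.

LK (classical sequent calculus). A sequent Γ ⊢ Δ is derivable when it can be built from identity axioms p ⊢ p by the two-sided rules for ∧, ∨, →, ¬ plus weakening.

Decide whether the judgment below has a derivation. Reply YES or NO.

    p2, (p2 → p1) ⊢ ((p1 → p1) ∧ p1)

Derivation trace:
[∧R] p2, (p2 → p1) ⊢ ((p1 → p1) ∧ p1)
  [→R]  ⊢ (p1 → p1)
    [Ax] p1 ⊢ p1
  [→L] p2, (p2 → p1) ⊢ p1
    [Ax] p2 ⊢ p2
    [Ax] p1 ⊢ p1

Result: YES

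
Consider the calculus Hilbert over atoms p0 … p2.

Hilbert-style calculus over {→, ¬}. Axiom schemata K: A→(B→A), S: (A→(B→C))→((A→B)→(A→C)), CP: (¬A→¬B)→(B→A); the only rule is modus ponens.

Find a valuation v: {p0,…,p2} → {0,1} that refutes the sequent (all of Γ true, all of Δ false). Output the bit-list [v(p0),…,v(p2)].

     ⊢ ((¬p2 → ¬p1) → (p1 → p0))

Truth-table refutation:
  v=000: Γ:[] Δ:[((¬p2 → ¬p1) → (p1 → p0))=T] refutes=False
  v=001: Γ:[] Δ:[((¬p2 → ¬p1) → (p1 → p0))=T] refutes=False
  v=010: Γ:[] Δ:[((¬p2 → ¬p1) → (p1 → p0))=T] refutes=False
  v=011: Γ:[] Δ:[((¬p2 → ¬p1) → (p1 → p0))=F] refutes=True  ← countermodel

Result: [0, 1, 1]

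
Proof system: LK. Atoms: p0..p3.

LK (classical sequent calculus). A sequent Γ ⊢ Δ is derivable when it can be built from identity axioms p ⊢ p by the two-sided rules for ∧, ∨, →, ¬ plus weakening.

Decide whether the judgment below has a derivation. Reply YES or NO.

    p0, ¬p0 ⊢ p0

Derivation (root first):
[WR] p0, ¬p0 ⊢ p0
  [¬L] p0, ¬p0 ⊢ 
    [Ax] p0 ⊢ p0

Result: YES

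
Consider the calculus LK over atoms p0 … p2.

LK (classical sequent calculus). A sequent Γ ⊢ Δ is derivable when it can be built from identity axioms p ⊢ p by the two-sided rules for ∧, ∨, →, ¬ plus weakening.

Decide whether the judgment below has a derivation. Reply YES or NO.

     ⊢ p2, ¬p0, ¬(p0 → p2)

Derivation (root first):
[¬R]  ⊢ p2, ¬p0, ¬(p0 → p2)
  [¬R] (p0 → p2) ⊢ p2, ¬p0
    [→L] p0, (p0 → p2) ⊢ p2
      [Ax] p0 ⊢ p0
      [Ax] p2 ⊢ p2

Result: YES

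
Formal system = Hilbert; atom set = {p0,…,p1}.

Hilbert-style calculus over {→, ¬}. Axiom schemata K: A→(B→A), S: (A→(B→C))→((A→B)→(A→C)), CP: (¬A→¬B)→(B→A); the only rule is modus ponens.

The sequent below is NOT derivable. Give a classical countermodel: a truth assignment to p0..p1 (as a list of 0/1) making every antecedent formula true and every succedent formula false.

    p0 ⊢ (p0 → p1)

Truth-table refutation:
  v=00: Γ:[p0=F] Δ:[(p0 → p1)=T] refutes=False
  v=01: Γ:[p0=F] Δ:[(p0 → p1)=T] refutes=False
  v=10: Γ:[p0=T] Δ:[(p0 → p1)=F] refutes=True  ← countermodel

Result: [1, 0]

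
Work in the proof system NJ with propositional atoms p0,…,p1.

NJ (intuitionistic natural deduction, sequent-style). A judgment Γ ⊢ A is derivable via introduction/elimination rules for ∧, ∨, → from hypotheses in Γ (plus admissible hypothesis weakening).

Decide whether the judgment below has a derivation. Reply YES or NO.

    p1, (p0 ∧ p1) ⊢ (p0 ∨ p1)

Proof tree:
[∨I₂] p1, (p0 ∧ p1) ⊢ (p0 ∨ p1)
  [Wk] p1, (p0 ∧ p1) ⊢ p1
    [Ax] p1 ⊢ p1

Result: YES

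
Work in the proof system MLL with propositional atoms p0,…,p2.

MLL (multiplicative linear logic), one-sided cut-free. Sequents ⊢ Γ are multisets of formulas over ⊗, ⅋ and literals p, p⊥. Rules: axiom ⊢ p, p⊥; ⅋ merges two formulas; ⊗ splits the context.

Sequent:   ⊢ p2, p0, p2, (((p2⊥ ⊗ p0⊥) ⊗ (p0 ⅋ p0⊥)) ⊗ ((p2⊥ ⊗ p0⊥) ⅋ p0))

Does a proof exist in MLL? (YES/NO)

Derivation trace:
[⊗]  ⊢ p2, p0, p2, (((p2⊥ ⊗ p0⊥) ⊗ (p0 ⅋ p0⊥)) ⊗ ((p2⊥ ⊗ p0⊥) ⅋ p0))
  [⊗]  ⊢ p2, p0, ((p2⊥ ⊗ p0⊥) ⊗ (p0 ⅋ p0⊥))
    [⊗]  ⊢ p2, p0, (p2⊥ ⊗ p0⊥)
      [Ax]  ⊢ p2, p2⊥
      [Ax]  ⊢ p0, p0⊥
    [⅋]  ⊢ (p0 ⅋ p0⊥)
      [Ax]  ⊢ p0, p0⊥
  [⅋]  ⊢ p2, ((p2⊥ ⊗ p0⊥) ⅋ p0)
    [⊗]  ⊢ p2, p0, (p2⊥ ⊗ p0⊥)
      [Ax]  ⊢ p2, p2⊥
      [Ax]  ⊢ p0, p0⊥

Result: YES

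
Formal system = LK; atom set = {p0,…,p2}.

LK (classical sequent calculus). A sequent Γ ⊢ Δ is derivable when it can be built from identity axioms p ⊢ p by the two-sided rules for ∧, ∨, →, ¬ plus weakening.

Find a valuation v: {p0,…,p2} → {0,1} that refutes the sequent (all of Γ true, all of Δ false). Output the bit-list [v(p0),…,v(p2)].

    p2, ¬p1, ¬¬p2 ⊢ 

Truth-table refutation:
  v=000: Γ:[p2=F, ¬p1=T, ¬¬p2=F] Δ:[] refutes=False
  v=001: Γ:[p2=T, ¬p1=T, ¬¬p2=T] Δ:[] refutes=True  ← countermodel

Result: [0, 0, 1]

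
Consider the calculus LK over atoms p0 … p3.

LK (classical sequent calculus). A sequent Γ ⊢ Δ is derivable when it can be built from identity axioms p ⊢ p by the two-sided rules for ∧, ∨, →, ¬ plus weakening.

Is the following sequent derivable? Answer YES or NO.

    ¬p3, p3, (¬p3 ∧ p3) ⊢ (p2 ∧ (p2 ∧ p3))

Derivation (root first):
[∧R] ¬p3, p3, (¬p3 ∧ p3) ⊢ (p2 ∧ (p2 ∧ p3))
  [∧L] (¬p3 ∧ p3) ⊢ p2
    [WR] p3, ¬p3 ⊢ p2
      [¬L] p3, ¬p3 ⊢ 
        [Ax] p3 ⊢ p3
  [∧R] ¬p3, p3 ⊢ (p2 ∧ p3)
    [WR] p3, ¬p3 ⊢ p2
      [¬L] p3, ¬p3 ⊢ 
        [Ax] p3 ⊢ p3
    [Ax] p3 ⊢ p3

Result: YES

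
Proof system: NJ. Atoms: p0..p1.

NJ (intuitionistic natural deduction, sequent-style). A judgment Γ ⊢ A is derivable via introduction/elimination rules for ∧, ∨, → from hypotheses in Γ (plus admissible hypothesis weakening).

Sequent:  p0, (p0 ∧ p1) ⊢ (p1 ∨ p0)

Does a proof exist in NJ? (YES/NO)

Proof tree:
[Wk] p0, (p0 ∧ p1) ⊢ (p1 ∨ p0)
  [∨I₂] p0 ⊢ (p1 ∨ p0)
    [Ax] p0 ⊢ p0

Result: YES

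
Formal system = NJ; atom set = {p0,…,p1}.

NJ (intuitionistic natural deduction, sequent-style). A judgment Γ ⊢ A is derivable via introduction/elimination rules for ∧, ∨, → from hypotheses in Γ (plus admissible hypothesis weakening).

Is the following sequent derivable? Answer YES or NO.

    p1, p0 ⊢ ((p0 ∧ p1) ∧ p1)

Derivation trace:
[∧I] p1, p0 ⊢ ((p0 ∧ p1) ∧ p1)
  [∧I] p1, p0 ⊢ (p0 ∧ p1)
    [Ax] p0 ⊢ p0
    [Ax] p1 ⊢ p1
  [Ax] p1 ⊢ p1

Result: YES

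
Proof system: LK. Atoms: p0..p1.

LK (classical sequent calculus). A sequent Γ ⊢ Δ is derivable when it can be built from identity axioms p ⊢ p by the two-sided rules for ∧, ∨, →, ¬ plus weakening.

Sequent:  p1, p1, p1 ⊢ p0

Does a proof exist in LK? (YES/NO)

Search for a countermodel by truth-table:
  v=00: Γ:[p1=F, p1=F, p1=F] Δ:[p0=F] refutes=False
  v=01: Γ:[p1=T, p1=T, p1=T] Δ:[p0=F] refutes=True  ← countermodel

Result: NO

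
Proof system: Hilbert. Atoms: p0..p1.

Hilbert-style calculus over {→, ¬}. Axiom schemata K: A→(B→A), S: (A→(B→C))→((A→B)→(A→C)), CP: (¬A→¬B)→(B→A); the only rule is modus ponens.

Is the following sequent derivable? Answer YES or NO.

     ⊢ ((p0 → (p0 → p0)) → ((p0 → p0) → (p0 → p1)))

Truth-table refutation:
  v=00: Γ:[] Δ:[((p0 → (p0 → p0)) → ((p0 → p0) → (p0 → p1)))=T] refutes=False
  v=01: Γ:[] Δ:[((p0 → (p0 → p0)) → ((p0 → p0) → (p0 → p1)))=T] refutes=False
  v=10: Γ:[] Δ:[((p0 → (p0 → p0)) → ((p0 → p0) → (p0 → p1)))=F] refutes=True  ← countermodel

Result: NO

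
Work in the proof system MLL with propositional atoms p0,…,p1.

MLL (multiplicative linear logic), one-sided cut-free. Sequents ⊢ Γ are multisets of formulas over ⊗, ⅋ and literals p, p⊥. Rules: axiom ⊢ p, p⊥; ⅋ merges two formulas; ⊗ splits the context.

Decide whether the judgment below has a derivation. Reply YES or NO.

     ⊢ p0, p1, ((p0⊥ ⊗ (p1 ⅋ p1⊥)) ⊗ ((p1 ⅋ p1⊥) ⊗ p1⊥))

Proof tree:
[⊗]  ⊢ p0, p1, ((p0⊥ ⊗ (p1 ⅋ p1⊥)) ⊗ ((p1 ⅋ p1⊥) ⊗ p1⊥))
  [⊗]  ⊢ p0, (p0⊥ ⊗ (p1 ⅋ p1⊥))
    [Ax]  ⊢ p0, p0⊥
    [⅋]  ⊢ (p1 ⅋ p1⊥)
      [Ax]  ⊢ p1, p1⊥
  [⊗]  ⊢ p1, ((p1 ⅋ p1⊥) ⊗ p1⊥)
    [⅋]  ⊢ (p1 ⅋ p1⊥)
      [Ax]  ⊢ p1, p1⊥
    [Ax]  ⊢ p1, p1⊥

Result: YES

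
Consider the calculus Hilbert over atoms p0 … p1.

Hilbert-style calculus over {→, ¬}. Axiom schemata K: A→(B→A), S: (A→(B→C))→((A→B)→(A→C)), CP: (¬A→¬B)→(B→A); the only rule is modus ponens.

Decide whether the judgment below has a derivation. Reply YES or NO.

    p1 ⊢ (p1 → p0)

Truth-table refutation:
  v=00: Γ:[p1=F] Δ:[(p1 → p0)=T] refutes=False
  v=01: Γ:[p1=T] Δ:[(p1 → p0)=F] refutes=True  ← countermodel

Result: NO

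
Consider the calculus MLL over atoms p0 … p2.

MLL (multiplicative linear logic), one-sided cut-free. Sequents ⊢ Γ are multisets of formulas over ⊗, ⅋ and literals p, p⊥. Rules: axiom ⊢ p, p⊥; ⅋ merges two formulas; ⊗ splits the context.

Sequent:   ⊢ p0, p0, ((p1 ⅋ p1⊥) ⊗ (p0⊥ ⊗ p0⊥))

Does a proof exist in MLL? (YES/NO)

Derivation trace:
[⊗]  ⊢ p0, p0, ((p1 ⅋ p1⊥) ⊗ (p0⊥ ⊗ p0⊥))
  [⅋]  ⊢ (p1 ⅋ p1⊥)
    [Ax]  ⊢ p1, p1⊥
  [⊗]  ⊢ p0, p0, (p0⊥ ⊗ p0⊥)
    [Ax]  ⊢ p0, p0⊥
    [Ax]  ⊢ p0, p0⊥

Result: YES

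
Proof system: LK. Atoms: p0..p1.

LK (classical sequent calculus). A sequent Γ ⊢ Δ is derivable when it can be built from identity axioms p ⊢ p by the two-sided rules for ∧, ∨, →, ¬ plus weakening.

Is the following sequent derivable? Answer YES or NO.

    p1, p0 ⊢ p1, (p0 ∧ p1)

Proof tree:
[∧R] p1, p0 ⊢ p1, (p0 ∧ p1)
  [Ax] p0 ⊢ p0
  [WR] p1 ⊢ p1, p1
    [Ax] p1 ⊢ p1

Result: YES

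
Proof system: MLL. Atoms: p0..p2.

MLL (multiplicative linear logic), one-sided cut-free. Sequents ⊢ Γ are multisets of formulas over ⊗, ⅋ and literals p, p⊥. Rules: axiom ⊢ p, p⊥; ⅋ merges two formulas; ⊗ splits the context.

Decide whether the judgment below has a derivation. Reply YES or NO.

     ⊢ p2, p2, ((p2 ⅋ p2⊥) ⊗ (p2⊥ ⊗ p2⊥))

Derivation trace:
[⊗]  ⊢ p2, p2, ((p2 ⅋ p2⊥) ⊗ (p2⊥ ⊗ p2⊥))
  [⅋]  ⊢ (p2 ⅋ p2⊥)
    [Ax]  ⊢ p2, p2⊥
  [⊗]  ⊢ p2, p2, (p2⊥ ⊗ p2⊥)
    [Ax]  ⊢ p2, p2⊥
    [Ax]  ⊢ p2, p2⊥

Result: YES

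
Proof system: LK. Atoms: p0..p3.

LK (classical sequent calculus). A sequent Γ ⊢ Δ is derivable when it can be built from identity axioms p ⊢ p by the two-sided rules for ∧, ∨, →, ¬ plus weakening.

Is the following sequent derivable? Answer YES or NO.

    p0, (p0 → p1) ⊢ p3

Enumerate valuations to refute Γ ⊢ Δ:
  v=0000: Γ:[p0=F, (p0 → p1)=T] Δ:[p3=F] refutes=False
  v=0001: Γ:[p0=F, (p0 → p1)=T] Δ:[p3=T] refutes=False
  v=0010: Γ:[p0=F, (p0 → p1)=T] Δ:[p3=F] refutes=False
  v=0011: Γ:[p0=F, (p0 → p1)=T] Δ:[p3=T] refutes=False
  v=0100: Γ:[p0=F, (p0 → p1)=T] Δ:[p3=F] refutes=False
  v=0101: Γ:[p0=F, (p0 → p1)=T] Δ:[p3=T] refutes=False
  v=0110: Γ:[p0=F, (p0 → p1)=T] Δ:[p3=F] refutes=False
  v=0111: Γ:[p0=F, (p0 → p1)=T] Δ:[p3=T] refutes=False
  v=1000: Γ:[p0=T, (p0 → p1)=F] Δ:[p3=F] refutes=False
  v=1001: Γ:[p0=T, (p0 → p1)=F] Δ:[p3=T] refutes=False
  v=1010: Γ:[p0=T, (p0 → p1)=F] Δ:[p3=F] refutes=False
  v=1011: Γ:[p0=T, (p0 → p1)=F] Δ:[p3=T] refutes=False
  v=1100: Γ:[p0=T, (p0 → p1)=T] Δ:[p3=F] refutes=True  ← countermodel

Result: NO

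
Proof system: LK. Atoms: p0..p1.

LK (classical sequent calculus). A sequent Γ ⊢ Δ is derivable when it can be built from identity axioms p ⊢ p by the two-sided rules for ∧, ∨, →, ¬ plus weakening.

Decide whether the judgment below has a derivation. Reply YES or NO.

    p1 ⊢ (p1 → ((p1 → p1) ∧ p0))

Enumerate valuations to refute Γ ⊢ Δ:
  v=00: Γ:[p1=F] Δ:[(p1 → ((p1 → p1) ∧ p0))=T] refutes=False
  v=01: Γ:[p1=T] Δ:[(p1 → ((p1 → p1) ∧ p0))=F] refutes=True  ← countermodel

Result: NO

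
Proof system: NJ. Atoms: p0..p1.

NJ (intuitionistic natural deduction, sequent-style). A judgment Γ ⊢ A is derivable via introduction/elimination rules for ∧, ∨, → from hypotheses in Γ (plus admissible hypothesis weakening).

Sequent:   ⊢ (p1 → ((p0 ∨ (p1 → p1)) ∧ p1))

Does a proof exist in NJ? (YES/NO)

Proof tree:
[→I]  ⊢ (p1 → ((p0 ∨ (p1 → p1)) ∧ p1))
  [∧I] p1 ⊢ ((p0 ∨ (p1 → p1)) ∧ p1)
    [∨I₂]  ⊢ (p0 ∨ (p1 → p1))
      [→I]  ⊢ (p1 → p1)
        [Ax] p1 ⊢ p1
    [Ax] p1 ⊢ p1

Result: YES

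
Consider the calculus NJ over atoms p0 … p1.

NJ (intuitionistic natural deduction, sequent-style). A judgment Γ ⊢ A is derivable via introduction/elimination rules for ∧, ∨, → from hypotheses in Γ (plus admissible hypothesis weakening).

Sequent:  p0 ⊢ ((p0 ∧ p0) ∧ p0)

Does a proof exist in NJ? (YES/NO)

Proof tree:
[∧I] p0 ⊢ ((p0 ∧ p0) ∧ p0)
  [∧I] p0 ⊢ (p0 ∧ p0)
    [Ax] p0 ⊢ p0
    [Ax] p0 ⊢ p0
  [Ax] p0 ⊢ p0

Result: YES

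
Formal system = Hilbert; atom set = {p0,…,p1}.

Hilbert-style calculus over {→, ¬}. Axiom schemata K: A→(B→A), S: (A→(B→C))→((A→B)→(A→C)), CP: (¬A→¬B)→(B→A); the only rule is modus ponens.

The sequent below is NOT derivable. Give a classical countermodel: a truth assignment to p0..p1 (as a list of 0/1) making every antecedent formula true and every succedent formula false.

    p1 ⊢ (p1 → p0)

Search for a countermodel by truth-table:
  v=00: Γ:[p1=F] Δ:[(p1 → p0)=T] refutes=False
  v=01: Γ:[p1=T] Δ:[(p1 → p0)=F] refutes=True  ← countermodel

Result: [0, 1]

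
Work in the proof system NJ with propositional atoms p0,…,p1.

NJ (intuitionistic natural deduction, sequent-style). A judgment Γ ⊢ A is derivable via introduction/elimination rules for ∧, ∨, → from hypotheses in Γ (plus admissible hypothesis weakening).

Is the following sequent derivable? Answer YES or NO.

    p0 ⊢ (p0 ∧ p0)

Proof tree:
[∧I] p0 ⊢ (p0 ∧ p0)
  [Wk] p0, p0 ⊢ p0
    [Ax] p0 ⊢ p0
  [Ax] p0 ⊢ p0

Result: YES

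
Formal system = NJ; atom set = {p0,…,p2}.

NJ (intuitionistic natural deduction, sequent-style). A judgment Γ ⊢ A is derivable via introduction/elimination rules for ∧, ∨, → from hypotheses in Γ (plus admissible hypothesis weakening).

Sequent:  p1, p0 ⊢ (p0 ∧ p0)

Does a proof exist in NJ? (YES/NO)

Derivation trace:
[∧I] p1, p0 ⊢ (p0 ∧ p0)
  [Ax] p0 ⊢ p0
  [Wk] p0, p1 ⊢ p0
    [Ax] p0 ⊢ p0

Result: YES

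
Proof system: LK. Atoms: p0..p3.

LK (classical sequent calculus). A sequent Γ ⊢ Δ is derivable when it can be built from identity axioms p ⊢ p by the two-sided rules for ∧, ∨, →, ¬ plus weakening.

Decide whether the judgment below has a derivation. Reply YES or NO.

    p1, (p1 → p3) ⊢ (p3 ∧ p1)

Proof tree:
[∧R] p1, (p1 → p3) ⊢ (p3 ∧ p1)
  [→L] p1, (p1 → p3) ⊢ p3
    [Ax] p1 ⊢ p1
    [Ax] p3 ⊢ p3
  [Ax] p1 ⊢ p1

Result: YES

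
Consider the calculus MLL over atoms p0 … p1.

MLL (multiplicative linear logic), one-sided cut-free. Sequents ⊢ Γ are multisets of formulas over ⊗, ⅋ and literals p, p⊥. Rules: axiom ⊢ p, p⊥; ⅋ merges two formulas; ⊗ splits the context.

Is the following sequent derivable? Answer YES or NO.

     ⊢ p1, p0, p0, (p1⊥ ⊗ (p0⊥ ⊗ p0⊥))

Derivation trace:
[⊗]  ⊢ p1, p0, p0, (p1⊥ ⊗ (p0⊥ ⊗ p0⊥))
  [Ax]  ⊢ p1, p1⊥
  [⊗]  ⊢ p0, p0, (p0⊥ ⊗ p0⊥)
    [Ax]  ⊢ p0, p0⊥
    [Ax]  ⊢ p0, p0⊥

Result: YES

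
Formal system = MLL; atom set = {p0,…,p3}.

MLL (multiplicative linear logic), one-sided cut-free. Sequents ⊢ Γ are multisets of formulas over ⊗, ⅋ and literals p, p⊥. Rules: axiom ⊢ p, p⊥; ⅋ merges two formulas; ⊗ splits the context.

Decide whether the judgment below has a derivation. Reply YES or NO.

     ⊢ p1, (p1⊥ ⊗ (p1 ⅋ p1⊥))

Derivation trace:
[⊗]  ⊢ p1, (p1⊥ ⊗ (p1 ⅋ p1⊥))
  [Ax]  ⊢ p1, p1⊥
  [⅋]  ⊢ (p1 ⅋ p1⊥)
    [Ax]  ⊢ p1, p1⊥

Result: YES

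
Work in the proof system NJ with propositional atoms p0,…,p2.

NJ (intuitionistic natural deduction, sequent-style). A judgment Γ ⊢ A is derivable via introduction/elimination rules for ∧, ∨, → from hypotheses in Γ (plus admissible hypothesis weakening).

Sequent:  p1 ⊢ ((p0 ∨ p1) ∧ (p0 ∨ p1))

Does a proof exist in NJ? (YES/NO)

Derivation (root first):
[∧I] p1 ⊢ ((p0 ∨ p1) ∧ (p0 ∨ p1))
  [∨I₂] p1 ⊢ (p0 ∨ p1)
    [Ax] p1 ⊢ p1
  [∨I₂] p1 ⊢ (p0 ∨ p1)
    [Ax] p1 ⊢ p1

Result: YES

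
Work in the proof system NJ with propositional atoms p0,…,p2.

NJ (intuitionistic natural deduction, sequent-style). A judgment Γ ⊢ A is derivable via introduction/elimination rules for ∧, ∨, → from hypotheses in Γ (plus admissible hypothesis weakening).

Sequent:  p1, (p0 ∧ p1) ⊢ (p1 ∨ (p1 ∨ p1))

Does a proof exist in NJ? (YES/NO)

Derivation (root first):
[∨I₂] p1, (p0 ∧ p1) ⊢ (p1 ∨ (p1 ∨ p1))
  [∨I₂] p1, (p0 ∧ p1) ⊢ (p1 ∨ p1)
    [Wk] p1, (p0 ∧ p1) ⊢ p1
      [Ax] p1 ⊢ p1

Result: YES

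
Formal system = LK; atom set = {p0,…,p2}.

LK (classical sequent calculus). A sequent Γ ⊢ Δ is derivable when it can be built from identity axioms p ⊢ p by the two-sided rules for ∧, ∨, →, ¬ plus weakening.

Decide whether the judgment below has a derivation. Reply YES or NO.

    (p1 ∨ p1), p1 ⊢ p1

Derivation (root first):
[WL] (p1 ∨ p1), p1 ⊢ p1
  [∨L] (p1 ∨ p1) ⊢ p1
    [Ax] p1 ⊢ p1
    [Ax] p1 ⊢ p1

Result: YES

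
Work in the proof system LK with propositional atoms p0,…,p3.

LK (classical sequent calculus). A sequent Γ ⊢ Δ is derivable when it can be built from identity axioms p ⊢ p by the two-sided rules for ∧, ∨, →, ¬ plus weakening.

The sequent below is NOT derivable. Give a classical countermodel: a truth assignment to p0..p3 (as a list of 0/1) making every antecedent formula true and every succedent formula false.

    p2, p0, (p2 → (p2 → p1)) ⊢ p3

Enumerate valuations to refute Γ ⊢ Δ:
  v=0000: Γ:[p2=F, p0=F, (p2 → (p2 → p1))=T] Δ:[p3=F] refutes=False
  v=0001: Γ:[p2=F, p0=F, (p2 → (p2 → p1))=T] Δ:[p3=T] refutes=False
  v=0010: Γ:[p2=T, p0=F, (p2 → (p2 → p1))=F] Δ:[p3=F] refutes=False
  v=0011: Γ:[p2=T, p0=F, (p2 → (p2 → p1))=F] Δ:[p3=T] refutes=False
  v=0100: Γ:[p2=F, p0=F, (p2 → (p2 → p1))=T] Δ:[p3=F] refutes=False
  v=0101: Γ:[p2=F, p0=F, (p2 → (p2 → p1))=T] Δ:[p3=T] refutes=False
  v=0110: Γ:[p2=T, p0=F, (p2 → (p2 → p1))=T] Δ:[p3=F] refutes=False
  v=0111: Γ:[p2=T, p0=F, (p2 → (p2 → p1))=T] Δ:[p3=T] refutes=False
  v=1000: Γ:[p2=F, p0=T, (p2 → (p2 → p1))=T] Δ:[p3=F] refutes=False
  v=1001: Γ:[p2=F, p0=T, (p2 → (p2 → p1))=T] Δ:[p3=T] refutes=False
  v=1010: Γ:[p2=T, p0=T, (p2 → (p2 → p1))=F] Δ:[p3=F] refutes=False
  v=1011: Γ:[p2=T, p0=T, (p2 → (p2 → p1))=F] Δ:[p3=T] refutes=False
  v=1100: Γ:[p2=F, p0=T, (p2 → (p2 → p1))=T] Δ:[p3=F] refutes=False
  v=1101: Γ:[p2=F, p0=T, (p2 → (p2 → p1))=T] Δ:[p3=T] refutes=False
  v=1110: Γ:[p2=T, p0=T, (p2 → (p2 → p1))=T] Δ:[p3=F] refutes=True  ← countermodel

Result: [1, 1, 1, 0]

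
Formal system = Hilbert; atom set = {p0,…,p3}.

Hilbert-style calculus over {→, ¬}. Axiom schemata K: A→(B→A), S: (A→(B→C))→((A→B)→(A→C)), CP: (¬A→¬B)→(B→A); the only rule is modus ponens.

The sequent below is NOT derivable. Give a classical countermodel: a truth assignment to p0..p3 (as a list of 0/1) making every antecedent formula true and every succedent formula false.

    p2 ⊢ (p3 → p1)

Search for a countermodel by truth-table:
  v=0000: Γ:[p2=F] Δ:[(p3 → p1)=T] refutes=False
  v=0001: Γ:[p2=F] Δ:[(p3 → p1)=F] refutes=False
  v=0010: Γ:[p2=T] Δ:[(p3 → p1)=T] refutes=False
  v=0011: Γ:[p2=T] Δ:[(p3 → p1)=F] refutes=True  ← countermodel

Result: [0, 0, 1, 1]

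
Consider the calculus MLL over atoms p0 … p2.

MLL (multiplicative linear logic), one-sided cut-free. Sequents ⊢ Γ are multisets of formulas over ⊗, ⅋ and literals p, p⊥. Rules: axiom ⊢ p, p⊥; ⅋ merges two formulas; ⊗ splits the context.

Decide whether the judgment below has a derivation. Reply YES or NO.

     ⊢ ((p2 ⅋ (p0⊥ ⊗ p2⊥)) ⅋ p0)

Proof tree:
[⅋]  ⊢ ((p2 ⅋ (p0⊥ ⊗ p2⊥)) ⅋ p0)
  [⅋]  ⊢ p0, (p2 ⅋ (p0⊥ ⊗ p2⊥))
    [⊗]  ⊢ p0, p2, (p0⊥ ⊗ p2⊥)
      [Ax]  ⊢ p0, p0⊥
      [Ax]  ⊢ p2, p2⊥

Result: YES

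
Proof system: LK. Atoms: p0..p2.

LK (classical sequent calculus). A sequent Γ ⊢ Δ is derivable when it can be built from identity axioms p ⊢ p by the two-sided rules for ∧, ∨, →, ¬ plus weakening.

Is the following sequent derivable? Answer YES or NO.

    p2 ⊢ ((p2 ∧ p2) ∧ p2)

Proof tree:
[∧R] p2 ⊢ ((p2 ∧ p2) ∧ p2)
  [∧R] p2 ⊢ (p2 ∧ p2)
    [Ax] p2 ⊢ p2
    [Ax] p2 ⊢ p2
  [Ax] p2 ⊢ p2

Result: YES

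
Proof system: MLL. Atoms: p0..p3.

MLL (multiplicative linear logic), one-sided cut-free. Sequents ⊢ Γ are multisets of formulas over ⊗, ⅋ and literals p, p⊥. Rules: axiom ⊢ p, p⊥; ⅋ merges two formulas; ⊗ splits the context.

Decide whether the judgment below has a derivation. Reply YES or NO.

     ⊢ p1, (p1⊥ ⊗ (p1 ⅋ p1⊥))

Derivation trace:
[⊗]  ⊢ p1, (p1⊥ ⊗ (p1 ⅋ p1⊥))
  [Ax]  ⊢ p1, p1⊥
  [⅋]  ⊢ (p1 ⅋ p1⊥)
    [Ax]  ⊢ p1, p1⊥

Result: YES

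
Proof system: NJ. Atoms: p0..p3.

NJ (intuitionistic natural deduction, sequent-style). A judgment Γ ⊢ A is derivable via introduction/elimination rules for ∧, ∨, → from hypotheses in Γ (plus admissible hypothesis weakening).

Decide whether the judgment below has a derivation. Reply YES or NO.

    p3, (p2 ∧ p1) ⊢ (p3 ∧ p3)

Derivation trace:
[∧I] p3, (p2 ∧ p1) ⊢ (p3 ∧ p3)
  [Wk] p3, (p2 ∧ p1) ⊢ p3
    [Ax] p3 ⊢ p3
  [Ax] p3 ⊢ p3

Result: YES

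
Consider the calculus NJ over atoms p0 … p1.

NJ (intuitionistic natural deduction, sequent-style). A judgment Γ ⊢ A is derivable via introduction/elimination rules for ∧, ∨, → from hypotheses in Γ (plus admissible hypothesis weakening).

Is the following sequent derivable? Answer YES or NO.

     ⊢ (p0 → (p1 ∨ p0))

Derivation (root first):
[→I]  ⊢ (p0 → (p1 ∨ p0))
  [∨I₂] p0 ⊢ (p1 ∨ p0)
    [Ax] p0 ⊢ p0

Result: YES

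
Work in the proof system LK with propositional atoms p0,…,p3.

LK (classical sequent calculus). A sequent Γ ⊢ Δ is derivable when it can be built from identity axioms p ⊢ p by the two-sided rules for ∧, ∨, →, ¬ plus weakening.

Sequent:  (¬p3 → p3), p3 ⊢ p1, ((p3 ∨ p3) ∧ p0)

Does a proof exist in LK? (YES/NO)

Enumerate valuations to refute Γ ⊢ Δ:
  v=0000: Γ:[(¬p3 → p3)=F, p3=F] Δ:[p1=F, ((p3 ∨ p3) ∧ p0)=F] refutes=False
  v=0001: Γ:[(¬p3 → p3)=T, p3=T] Δ:[p1=F, ((p3 ∨ p3) ∧ p0)=F] refutes=True  ← countermodel

Result: NO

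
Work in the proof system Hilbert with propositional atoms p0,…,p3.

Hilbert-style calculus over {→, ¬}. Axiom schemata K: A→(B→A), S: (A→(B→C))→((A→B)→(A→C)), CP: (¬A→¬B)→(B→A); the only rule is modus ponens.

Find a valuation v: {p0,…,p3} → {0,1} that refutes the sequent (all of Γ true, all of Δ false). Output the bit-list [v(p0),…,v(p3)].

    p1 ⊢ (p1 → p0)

Search for a countermodel by truth-table:
  v=0000: Γ:[p1=F] Δ:[(p1 → p0)=T] refutes=False
  v=0001: Γ:[p1=F] Δ:[(p1 → p0)=T] refutes=False
  v=0010: Γ:[p1=F] Δ:[(p1 → p0)=T] refutes=False
  v=0011: Γ:[p1=F] Δ:[(p1 → p0)=T] refutes=False
  v=0100: Γ:[p1=T] Δ:[(p1 → p0)=F] refutes=True  ← countermodel

Result: [0, 1, 0, 0]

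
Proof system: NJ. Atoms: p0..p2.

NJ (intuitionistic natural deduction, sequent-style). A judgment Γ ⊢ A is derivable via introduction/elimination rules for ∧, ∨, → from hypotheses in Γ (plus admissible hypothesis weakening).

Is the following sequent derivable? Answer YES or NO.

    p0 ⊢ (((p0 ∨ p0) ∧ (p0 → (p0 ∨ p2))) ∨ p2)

Derivation trace:
[∨I₁] p0 ⊢ (((p0 ∨ p0) ∧ (p0 → (p0 ∨ p2))) ∨ p2)
  [∧I] p0 ⊢ ((p0 ∨ p0) ∧ (p0 → (p0 ∨ p2)))
    [∨I₂] p0 ⊢ (p0 ∨ p0)
      [Ax] p0 ⊢ p0
    [→I]  ⊢ (p0 → (p0 ∨ p2))
      [∨I₁] p0 ⊢ (p0 ∨ p2)
        [Ax] p0 ⊢ p0

Result: YES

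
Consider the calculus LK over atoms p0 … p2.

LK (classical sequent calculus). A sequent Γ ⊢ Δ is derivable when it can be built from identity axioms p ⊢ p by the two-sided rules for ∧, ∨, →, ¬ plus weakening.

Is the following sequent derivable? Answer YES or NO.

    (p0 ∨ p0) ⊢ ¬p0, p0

Derivation trace:
[∨L] (p0 ∨ p0) ⊢ ¬p0, p0
  [Ax] p0 ⊢ p0
  [WL] p0 ⊢ p0, ¬p0
    [¬R]  ⊢ p0, ¬p0
      [Ax] p0 ⊢ p0

Result: YES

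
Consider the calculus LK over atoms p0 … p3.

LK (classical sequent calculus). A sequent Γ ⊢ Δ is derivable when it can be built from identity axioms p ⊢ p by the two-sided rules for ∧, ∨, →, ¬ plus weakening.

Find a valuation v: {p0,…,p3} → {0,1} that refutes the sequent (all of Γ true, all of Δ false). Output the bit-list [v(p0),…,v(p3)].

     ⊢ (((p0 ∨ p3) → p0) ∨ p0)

Truth-table refutation:
  v=0000: Γ:[] Δ:[(((p0 ∨ p3) → p0) ∨ p0)=T] refutes=False
  v=0001: Γ:[] Δ:[(((p0 ∨ p3) → p0) ∨ p0)=F] refutes=True  ← countermodel

Result: [0, 0, 0, 1]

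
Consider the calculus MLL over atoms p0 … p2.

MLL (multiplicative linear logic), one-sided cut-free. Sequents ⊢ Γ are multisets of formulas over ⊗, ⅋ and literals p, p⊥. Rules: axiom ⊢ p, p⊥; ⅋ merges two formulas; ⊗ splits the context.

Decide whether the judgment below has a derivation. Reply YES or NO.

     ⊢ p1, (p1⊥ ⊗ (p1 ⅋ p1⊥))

Derivation (root first):
[⊗]  ⊢ p1, (p1⊥ ⊗ (p1 ⅋ p1⊥))
  [Ax]  ⊢ p1, p1⊥
  [⅋]  ⊢ (p1 ⅋ p1⊥)
    [Ax]  ⊢ p1, p1⊥

Result: YES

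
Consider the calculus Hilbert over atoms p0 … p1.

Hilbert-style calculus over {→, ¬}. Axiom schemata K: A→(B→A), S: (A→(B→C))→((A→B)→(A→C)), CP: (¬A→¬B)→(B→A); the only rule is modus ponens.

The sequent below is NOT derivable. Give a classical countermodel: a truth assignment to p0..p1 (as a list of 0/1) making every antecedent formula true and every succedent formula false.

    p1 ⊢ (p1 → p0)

Enumerate valuations to refute Γ ⊢ Δ:
  v=00: Γ:[p1=F] Δ:[(p1 → p0)=T] refutes=False
  v=01: Γ:[p1=T] Δ:[(p1 → p0)=F] refutes=True  ← countermodel

Result: [0, 1]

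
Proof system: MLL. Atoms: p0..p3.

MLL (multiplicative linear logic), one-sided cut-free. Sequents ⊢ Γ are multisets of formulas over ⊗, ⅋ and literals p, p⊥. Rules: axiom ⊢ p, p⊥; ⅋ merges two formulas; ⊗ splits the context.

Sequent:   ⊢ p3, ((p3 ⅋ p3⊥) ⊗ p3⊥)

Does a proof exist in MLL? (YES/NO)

Derivation trace:
[⊗]  ⊢ p3, ((p3 ⅋ p3⊥) ⊗ p3⊥)
  [⅋]  ⊢ (p3 ⅋ p3⊥)
    [Ax]  ⊢ p3, p3⊥
  [Ax]  ⊢ p3, p3⊥

Result: YES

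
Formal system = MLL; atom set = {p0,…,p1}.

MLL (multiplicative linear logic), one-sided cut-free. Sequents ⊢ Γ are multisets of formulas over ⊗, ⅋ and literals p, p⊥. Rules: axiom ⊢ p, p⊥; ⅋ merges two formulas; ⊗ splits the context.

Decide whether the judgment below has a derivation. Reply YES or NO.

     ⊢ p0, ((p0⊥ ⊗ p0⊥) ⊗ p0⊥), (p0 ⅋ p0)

Proof tree:
[⅋]  ⊢ p0, ((p0⊥ ⊗ p0⊥) ⊗ p0⊥), (p0 ⅋ p0)
  [⊗]  ⊢ p0, p0, p0, ((p0⊥ ⊗ p0⊥) ⊗ p0⊥)
    [⊗]  ⊢ p0, p0, (p0⊥ ⊗ p0⊥)
      [Ax]  ⊢ p0, p0⊥
      [Ax]  ⊢ p0, p0⊥
    [Ax]  ⊢ p0, p0⊥

Result: YES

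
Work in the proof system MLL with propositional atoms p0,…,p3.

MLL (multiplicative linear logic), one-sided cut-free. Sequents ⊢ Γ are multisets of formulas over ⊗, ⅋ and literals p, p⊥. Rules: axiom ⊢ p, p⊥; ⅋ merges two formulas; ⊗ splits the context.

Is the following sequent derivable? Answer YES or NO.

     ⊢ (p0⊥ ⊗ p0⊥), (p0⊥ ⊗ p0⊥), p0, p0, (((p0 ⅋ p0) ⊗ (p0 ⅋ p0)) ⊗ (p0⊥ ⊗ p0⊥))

Proof tree:
[⊗]  ⊢ (p0⊥ ⊗ p0⊥), (p0⊥ ⊗ p0⊥), p0, p0, (((p0 ⅋ p0) ⊗ (p0 ⅋ p0)) ⊗ (p0⊥ ⊗ p0⊥))
  [⊗]  ⊢ (p0⊥ ⊗ p0⊥), (p0⊥ ⊗ p0⊥), ((p0 ⅋ p0) ⊗ (p0 ⅋ p0))
    [⅋]  ⊢ (p0⊥ ⊗ p0⊥), (p0 ⅋ p0)
      [⊗]  ⊢ p0, p0, (p0⊥ ⊗ p0⊥)
        [Ax]  ⊢ p0, p0⊥
        [Ax]  ⊢ p0, p0⊥
    [⅋]  ⊢ (p0⊥ ⊗ p0⊥), (p0 ⅋ p0)
      [⊗]  ⊢ p0, p0, (p0⊥ ⊗ p0⊥)
        [Ax]  ⊢ p0, p0⊥
        [Ax]  ⊢ p0, p0⊥
  [⊗]  ⊢ p0, p0, (p0⊥ ⊗ p0⊥)
    [Ax]  ⊢ p0, p0⊥
    [Ax]  ⊢ p0, p0⊥

Result: YES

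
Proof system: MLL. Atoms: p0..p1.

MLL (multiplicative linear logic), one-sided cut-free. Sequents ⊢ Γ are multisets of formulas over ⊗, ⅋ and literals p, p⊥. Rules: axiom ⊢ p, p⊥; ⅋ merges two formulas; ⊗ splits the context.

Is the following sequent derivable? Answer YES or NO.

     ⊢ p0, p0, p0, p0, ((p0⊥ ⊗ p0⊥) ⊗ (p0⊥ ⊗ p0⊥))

Derivation trace:
[⊗]  ⊢ p0, p0, p0, p0, ((p0⊥ ⊗ p0⊥) ⊗ (p0⊥ ⊗ p0⊥))
  [⊗]  ⊢ p0, p0, (p0⊥ ⊗ p0⊥)
    [Ax]  ⊢ p0, p0⊥
    [Ax]  ⊢ p0, p0⊥
  [⊗]  ⊢ p0, p0, (p0⊥ ⊗ p0⊥)
    [Ax]  ⊢ p0, p0⊥
    [Ax]  ⊢ p0, p0⊥

Result: YES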